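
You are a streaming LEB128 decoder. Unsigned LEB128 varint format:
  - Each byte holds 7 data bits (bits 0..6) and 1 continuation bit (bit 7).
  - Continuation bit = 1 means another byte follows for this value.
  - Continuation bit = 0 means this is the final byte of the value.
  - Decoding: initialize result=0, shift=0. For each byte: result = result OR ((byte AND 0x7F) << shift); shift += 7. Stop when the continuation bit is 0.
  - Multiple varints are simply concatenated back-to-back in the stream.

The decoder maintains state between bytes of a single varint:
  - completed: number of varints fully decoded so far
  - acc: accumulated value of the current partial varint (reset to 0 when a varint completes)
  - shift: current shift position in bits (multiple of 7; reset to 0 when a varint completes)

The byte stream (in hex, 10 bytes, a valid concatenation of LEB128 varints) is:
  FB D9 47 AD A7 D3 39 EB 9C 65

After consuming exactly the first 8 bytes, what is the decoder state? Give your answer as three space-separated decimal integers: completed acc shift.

Answer: 2 107 7

Derivation:
byte[0]=0xFB cont=1 payload=0x7B: acc |= 123<<0 -> completed=0 acc=123 shift=7
byte[1]=0xD9 cont=1 payload=0x59: acc |= 89<<7 -> completed=0 acc=11515 shift=14
byte[2]=0x47 cont=0 payload=0x47: varint #1 complete (value=1174779); reset -> completed=1 acc=0 shift=0
byte[3]=0xAD cont=1 payload=0x2D: acc |= 45<<0 -> completed=1 acc=45 shift=7
byte[4]=0xA7 cont=1 payload=0x27: acc |= 39<<7 -> completed=1 acc=5037 shift=14
byte[5]=0xD3 cont=1 payload=0x53: acc |= 83<<14 -> completed=1 acc=1364909 shift=21
byte[6]=0x39 cont=0 payload=0x39: varint #2 complete (value=120902573); reset -> completed=2 acc=0 shift=0
byte[7]=0xEB cont=1 payload=0x6B: acc |= 107<<0 -> completed=2 acc=107 shift=7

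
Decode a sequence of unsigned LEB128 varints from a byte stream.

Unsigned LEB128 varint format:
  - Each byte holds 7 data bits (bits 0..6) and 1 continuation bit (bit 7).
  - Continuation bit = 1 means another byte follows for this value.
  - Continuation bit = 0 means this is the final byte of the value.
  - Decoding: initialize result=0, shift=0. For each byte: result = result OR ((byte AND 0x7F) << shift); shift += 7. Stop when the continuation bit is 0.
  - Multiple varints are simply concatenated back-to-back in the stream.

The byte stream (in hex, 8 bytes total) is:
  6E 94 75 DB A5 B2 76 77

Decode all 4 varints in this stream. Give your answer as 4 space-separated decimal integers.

  byte[0]=0x6E cont=0 payload=0x6E=110: acc |= 110<<0 -> acc=110 shift=7 [end]
Varint 1: bytes[0:1] = 6E -> value 110 (1 byte(s))
  byte[1]=0x94 cont=1 payload=0x14=20: acc |= 20<<0 -> acc=20 shift=7
  byte[2]=0x75 cont=0 payload=0x75=117: acc |= 117<<7 -> acc=14996 shift=14 [end]
Varint 2: bytes[1:3] = 94 75 -> value 14996 (2 byte(s))
  byte[3]=0xDB cont=1 payload=0x5B=91: acc |= 91<<0 -> acc=91 shift=7
  byte[4]=0xA5 cont=1 payload=0x25=37: acc |= 37<<7 -> acc=4827 shift=14
  byte[5]=0xB2 cont=1 payload=0x32=50: acc |= 50<<14 -> acc=824027 shift=21
  byte[6]=0x76 cont=0 payload=0x76=118: acc |= 118<<21 -> acc=248287963 shift=28 [end]
Varint 3: bytes[3:7] = DB A5 B2 76 -> value 248287963 (4 byte(s))
  byte[7]=0x77 cont=0 payload=0x77=119: acc |= 119<<0 -> acc=119 shift=7 [end]
Varint 4: bytes[7:8] = 77 -> value 119 (1 byte(s))

Answer: 110 14996 248287963 119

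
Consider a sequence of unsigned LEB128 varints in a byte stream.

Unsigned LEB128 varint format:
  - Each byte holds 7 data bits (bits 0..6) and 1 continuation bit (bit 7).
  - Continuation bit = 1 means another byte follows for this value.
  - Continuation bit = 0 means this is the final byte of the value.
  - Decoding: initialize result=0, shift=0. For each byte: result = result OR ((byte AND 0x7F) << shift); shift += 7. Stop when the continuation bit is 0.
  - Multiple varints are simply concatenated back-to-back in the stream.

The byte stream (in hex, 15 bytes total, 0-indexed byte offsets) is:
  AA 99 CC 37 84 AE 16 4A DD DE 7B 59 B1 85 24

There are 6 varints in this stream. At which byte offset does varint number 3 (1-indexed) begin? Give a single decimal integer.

  byte[0]=0xAA cont=1 payload=0x2A=42: acc |= 42<<0 -> acc=42 shift=7
  byte[1]=0x99 cont=1 payload=0x19=25: acc |= 25<<7 -> acc=3242 shift=14
  byte[2]=0xCC cont=1 payload=0x4C=76: acc |= 76<<14 -> acc=1248426 shift=21
  byte[3]=0x37 cont=0 payload=0x37=55: acc |= 55<<21 -> acc=116591786 shift=28 [end]
Varint 1: bytes[0:4] = AA 99 CC 37 -> value 116591786 (4 byte(s))
  byte[4]=0x84 cont=1 payload=0x04=4: acc |= 4<<0 -> acc=4 shift=7
  byte[5]=0xAE cont=1 payload=0x2E=46: acc |= 46<<7 -> acc=5892 shift=14
  byte[6]=0x16 cont=0 payload=0x16=22: acc |= 22<<14 -> acc=366340 shift=21 [end]
Varint 2: bytes[4:7] = 84 AE 16 -> value 366340 (3 byte(s))
  byte[7]=0x4A cont=0 payload=0x4A=74: acc |= 74<<0 -> acc=74 shift=7 [end]
Varint 3: bytes[7:8] = 4A -> value 74 (1 byte(s))
  byte[8]=0xDD cont=1 payload=0x5D=93: acc |= 93<<0 -> acc=93 shift=7
  byte[9]=0xDE cont=1 payload=0x5E=94: acc |= 94<<7 -> acc=12125 shift=14
  byte[10]=0x7B cont=0 payload=0x7B=123: acc |= 123<<14 -> acc=2027357 shift=21 [end]
Varint 4: bytes[8:11] = DD DE 7B -> value 2027357 (3 byte(s))
  byte[11]=0x59 cont=0 payload=0x59=89: acc |= 89<<0 -> acc=89 shift=7 [end]
Varint 5: bytes[11:12] = 59 -> value 89 (1 byte(s))
  byte[12]=0xB1 cont=1 payload=0x31=49: acc |= 49<<0 -> acc=49 shift=7
  byte[13]=0x85 cont=1 payload=0x05=5: acc |= 5<<7 -> acc=689 shift=14
  byte[14]=0x24 cont=0 payload=0x24=36: acc |= 36<<14 -> acc=590513 shift=21 [end]
Varint 6: bytes[12:15] = B1 85 24 -> value 590513 (3 byte(s))

Answer: 7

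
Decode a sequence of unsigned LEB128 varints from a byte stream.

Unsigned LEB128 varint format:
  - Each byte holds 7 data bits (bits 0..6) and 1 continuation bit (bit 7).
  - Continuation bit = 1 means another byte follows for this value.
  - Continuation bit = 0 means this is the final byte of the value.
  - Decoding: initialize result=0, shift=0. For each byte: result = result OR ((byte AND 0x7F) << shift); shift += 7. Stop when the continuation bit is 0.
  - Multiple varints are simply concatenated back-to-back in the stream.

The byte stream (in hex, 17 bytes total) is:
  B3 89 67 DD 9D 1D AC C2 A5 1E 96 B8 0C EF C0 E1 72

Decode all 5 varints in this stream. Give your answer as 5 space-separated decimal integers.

  byte[0]=0xB3 cont=1 payload=0x33=51: acc |= 51<<0 -> acc=51 shift=7
  byte[1]=0x89 cont=1 payload=0x09=9: acc |= 9<<7 -> acc=1203 shift=14
  byte[2]=0x67 cont=0 payload=0x67=103: acc |= 103<<14 -> acc=1688755 shift=21 [end]
Varint 1: bytes[0:3] = B3 89 67 -> value 1688755 (3 byte(s))
  byte[3]=0xDD cont=1 payload=0x5D=93: acc |= 93<<0 -> acc=93 shift=7
  byte[4]=0x9D cont=1 payload=0x1D=29: acc |= 29<<7 -> acc=3805 shift=14
  byte[5]=0x1D cont=0 payload=0x1D=29: acc |= 29<<14 -> acc=478941 shift=21 [end]
Varint 2: bytes[3:6] = DD 9D 1D -> value 478941 (3 byte(s))
  byte[6]=0xAC cont=1 payload=0x2C=44: acc |= 44<<0 -> acc=44 shift=7
  byte[7]=0xC2 cont=1 payload=0x42=66: acc |= 66<<7 -> acc=8492 shift=14
  byte[8]=0xA5 cont=1 payload=0x25=37: acc |= 37<<14 -> acc=614700 shift=21
  byte[9]=0x1E cont=0 payload=0x1E=30: acc |= 30<<21 -> acc=63529260 shift=28 [end]
Varint 3: bytes[6:10] = AC C2 A5 1E -> value 63529260 (4 byte(s))
  byte[10]=0x96 cont=1 payload=0x16=22: acc |= 22<<0 -> acc=22 shift=7
  byte[11]=0xB8 cont=1 payload=0x38=56: acc |= 56<<7 -> acc=7190 shift=14
  byte[12]=0x0C cont=0 payload=0x0C=12: acc |= 12<<14 -> acc=203798 shift=21 [end]
Varint 4: bytes[10:13] = 96 B8 0C -> value 203798 (3 byte(s))
  byte[13]=0xEF cont=1 payload=0x6F=111: acc |= 111<<0 -> acc=111 shift=7
  byte[14]=0xC0 cont=1 payload=0x40=64: acc |= 64<<7 -> acc=8303 shift=14
  byte[15]=0xE1 cont=1 payload=0x61=97: acc |= 97<<14 -> acc=1597551 shift=21
  byte[16]=0x72 cont=0 payload=0x72=114: acc |= 114<<21 -> acc=240672879 shift=28 [end]
Varint 5: bytes[13:17] = EF C0 E1 72 -> value 240672879 (4 byte(s))

Answer: 1688755 478941 63529260 203798 240672879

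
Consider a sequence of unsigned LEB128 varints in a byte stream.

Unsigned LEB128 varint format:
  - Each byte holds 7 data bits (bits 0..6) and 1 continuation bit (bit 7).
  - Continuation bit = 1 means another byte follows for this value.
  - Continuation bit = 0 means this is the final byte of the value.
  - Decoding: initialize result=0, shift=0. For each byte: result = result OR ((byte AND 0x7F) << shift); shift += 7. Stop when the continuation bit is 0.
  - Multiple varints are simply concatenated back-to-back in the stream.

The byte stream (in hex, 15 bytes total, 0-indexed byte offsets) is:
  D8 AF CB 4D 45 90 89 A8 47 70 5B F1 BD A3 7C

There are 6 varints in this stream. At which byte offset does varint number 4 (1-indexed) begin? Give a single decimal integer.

Answer: 9

Derivation:
  byte[0]=0xD8 cont=1 payload=0x58=88: acc |= 88<<0 -> acc=88 shift=7
  byte[1]=0xAF cont=1 payload=0x2F=47: acc |= 47<<7 -> acc=6104 shift=14
  byte[2]=0xCB cont=1 payload=0x4B=75: acc |= 75<<14 -> acc=1234904 shift=21
  byte[3]=0x4D cont=0 payload=0x4D=77: acc |= 77<<21 -> acc=162715608 shift=28 [end]
Varint 1: bytes[0:4] = D8 AF CB 4D -> value 162715608 (4 byte(s))
  byte[4]=0x45 cont=0 payload=0x45=69: acc |= 69<<0 -> acc=69 shift=7 [end]
Varint 2: bytes[4:5] = 45 -> value 69 (1 byte(s))
  byte[5]=0x90 cont=1 payload=0x10=16: acc |= 16<<0 -> acc=16 shift=7
  byte[6]=0x89 cont=1 payload=0x09=9: acc |= 9<<7 -> acc=1168 shift=14
  byte[7]=0xA8 cont=1 payload=0x28=40: acc |= 40<<14 -> acc=656528 shift=21
  byte[8]=0x47 cont=0 payload=0x47=71: acc |= 71<<21 -> acc=149554320 shift=28 [end]
Varint 3: bytes[5:9] = 90 89 A8 47 -> value 149554320 (4 byte(s))
  byte[9]=0x70 cont=0 payload=0x70=112: acc |= 112<<0 -> acc=112 shift=7 [end]
Varint 4: bytes[9:10] = 70 -> value 112 (1 byte(s))
  byte[10]=0x5B cont=0 payload=0x5B=91: acc |= 91<<0 -> acc=91 shift=7 [end]
Varint 5: bytes[10:11] = 5B -> value 91 (1 byte(s))
  byte[11]=0xF1 cont=1 payload=0x71=113: acc |= 113<<0 -> acc=113 shift=7
  byte[12]=0xBD cont=1 payload=0x3D=61: acc |= 61<<7 -> acc=7921 shift=14
  byte[13]=0xA3 cont=1 payload=0x23=35: acc |= 35<<14 -> acc=581361 shift=21
  byte[14]=0x7C cont=0 payload=0x7C=124: acc |= 124<<21 -> acc=260628209 shift=28 [end]
Varint 6: bytes[11:15] = F1 BD A3 7C -> value 260628209 (4 byte(s))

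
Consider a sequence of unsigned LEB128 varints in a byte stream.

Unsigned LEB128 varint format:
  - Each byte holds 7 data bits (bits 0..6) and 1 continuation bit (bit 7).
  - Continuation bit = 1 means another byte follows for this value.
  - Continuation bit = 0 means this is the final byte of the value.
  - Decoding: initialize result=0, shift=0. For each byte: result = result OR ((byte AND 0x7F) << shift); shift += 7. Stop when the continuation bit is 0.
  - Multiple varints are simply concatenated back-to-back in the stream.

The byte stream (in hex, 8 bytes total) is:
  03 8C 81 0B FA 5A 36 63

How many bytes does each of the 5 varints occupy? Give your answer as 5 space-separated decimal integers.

Answer: 1 3 2 1 1

Derivation:
  byte[0]=0x03 cont=0 payload=0x03=3: acc |= 3<<0 -> acc=3 shift=7 [end]
Varint 1: bytes[0:1] = 03 -> value 3 (1 byte(s))
  byte[1]=0x8C cont=1 payload=0x0C=12: acc |= 12<<0 -> acc=12 shift=7
  byte[2]=0x81 cont=1 payload=0x01=1: acc |= 1<<7 -> acc=140 shift=14
  byte[3]=0x0B cont=0 payload=0x0B=11: acc |= 11<<14 -> acc=180364 shift=21 [end]
Varint 2: bytes[1:4] = 8C 81 0B -> value 180364 (3 byte(s))
  byte[4]=0xFA cont=1 payload=0x7A=122: acc |= 122<<0 -> acc=122 shift=7
  byte[5]=0x5A cont=0 payload=0x5A=90: acc |= 90<<7 -> acc=11642 shift=14 [end]
Varint 3: bytes[4:6] = FA 5A -> value 11642 (2 byte(s))
  byte[6]=0x36 cont=0 payload=0x36=54: acc |= 54<<0 -> acc=54 shift=7 [end]
Varint 4: bytes[6:7] = 36 -> value 54 (1 byte(s))
  byte[7]=0x63 cont=0 payload=0x63=99: acc |= 99<<0 -> acc=99 shift=7 [end]
Varint 5: bytes[7:8] = 63 -> value 99 (1 byte(s))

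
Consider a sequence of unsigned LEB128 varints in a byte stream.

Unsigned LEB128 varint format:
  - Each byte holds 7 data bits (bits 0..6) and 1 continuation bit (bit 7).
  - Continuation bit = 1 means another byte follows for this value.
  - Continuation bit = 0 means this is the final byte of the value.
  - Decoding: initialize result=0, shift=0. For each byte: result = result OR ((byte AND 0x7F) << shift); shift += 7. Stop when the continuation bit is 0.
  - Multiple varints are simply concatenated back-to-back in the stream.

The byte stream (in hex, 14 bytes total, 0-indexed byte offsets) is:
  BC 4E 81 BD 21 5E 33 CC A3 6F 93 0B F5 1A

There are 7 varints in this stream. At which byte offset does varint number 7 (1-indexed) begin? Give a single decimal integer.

Answer: 12

Derivation:
  byte[0]=0xBC cont=1 payload=0x3C=60: acc |= 60<<0 -> acc=60 shift=7
  byte[1]=0x4E cont=0 payload=0x4E=78: acc |= 78<<7 -> acc=10044 shift=14 [end]
Varint 1: bytes[0:2] = BC 4E -> value 10044 (2 byte(s))
  byte[2]=0x81 cont=1 payload=0x01=1: acc |= 1<<0 -> acc=1 shift=7
  byte[3]=0xBD cont=1 payload=0x3D=61: acc |= 61<<7 -> acc=7809 shift=14
  byte[4]=0x21 cont=0 payload=0x21=33: acc |= 33<<14 -> acc=548481 shift=21 [end]
Varint 2: bytes[2:5] = 81 BD 21 -> value 548481 (3 byte(s))
  byte[5]=0x5E cont=0 payload=0x5E=94: acc |= 94<<0 -> acc=94 shift=7 [end]
Varint 3: bytes[5:6] = 5E -> value 94 (1 byte(s))
  byte[6]=0x33 cont=0 payload=0x33=51: acc |= 51<<0 -> acc=51 shift=7 [end]
Varint 4: bytes[6:7] = 33 -> value 51 (1 byte(s))
  byte[7]=0xCC cont=1 payload=0x4C=76: acc |= 76<<0 -> acc=76 shift=7
  byte[8]=0xA3 cont=1 payload=0x23=35: acc |= 35<<7 -> acc=4556 shift=14
  byte[9]=0x6F cont=0 payload=0x6F=111: acc |= 111<<14 -> acc=1823180 shift=21 [end]
Varint 5: bytes[7:10] = CC A3 6F -> value 1823180 (3 byte(s))
  byte[10]=0x93 cont=1 payload=0x13=19: acc |= 19<<0 -> acc=19 shift=7
  byte[11]=0x0B cont=0 payload=0x0B=11: acc |= 11<<7 -> acc=1427 shift=14 [end]
Varint 6: bytes[10:12] = 93 0B -> value 1427 (2 byte(s))
  byte[12]=0xF5 cont=1 payload=0x75=117: acc |= 117<<0 -> acc=117 shift=7
  byte[13]=0x1A cont=0 payload=0x1A=26: acc |= 26<<7 -> acc=3445 shift=14 [end]
Varint 7: bytes[12:14] = F5 1A -> value 3445 (2 byte(s))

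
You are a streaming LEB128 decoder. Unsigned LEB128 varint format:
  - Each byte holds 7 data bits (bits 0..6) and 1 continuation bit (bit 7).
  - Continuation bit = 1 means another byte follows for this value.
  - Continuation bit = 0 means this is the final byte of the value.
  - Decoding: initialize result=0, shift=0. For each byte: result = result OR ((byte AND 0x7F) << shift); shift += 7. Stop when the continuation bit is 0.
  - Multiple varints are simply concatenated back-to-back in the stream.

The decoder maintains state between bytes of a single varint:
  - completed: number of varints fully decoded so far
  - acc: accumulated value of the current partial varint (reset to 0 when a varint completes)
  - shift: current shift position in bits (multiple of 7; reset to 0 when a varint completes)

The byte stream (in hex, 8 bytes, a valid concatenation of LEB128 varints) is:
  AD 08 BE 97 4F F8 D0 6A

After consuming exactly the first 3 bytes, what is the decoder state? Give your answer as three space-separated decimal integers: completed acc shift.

byte[0]=0xAD cont=1 payload=0x2D: acc |= 45<<0 -> completed=0 acc=45 shift=7
byte[1]=0x08 cont=0 payload=0x08: varint #1 complete (value=1069); reset -> completed=1 acc=0 shift=0
byte[2]=0xBE cont=1 payload=0x3E: acc |= 62<<0 -> completed=1 acc=62 shift=7

Answer: 1 62 7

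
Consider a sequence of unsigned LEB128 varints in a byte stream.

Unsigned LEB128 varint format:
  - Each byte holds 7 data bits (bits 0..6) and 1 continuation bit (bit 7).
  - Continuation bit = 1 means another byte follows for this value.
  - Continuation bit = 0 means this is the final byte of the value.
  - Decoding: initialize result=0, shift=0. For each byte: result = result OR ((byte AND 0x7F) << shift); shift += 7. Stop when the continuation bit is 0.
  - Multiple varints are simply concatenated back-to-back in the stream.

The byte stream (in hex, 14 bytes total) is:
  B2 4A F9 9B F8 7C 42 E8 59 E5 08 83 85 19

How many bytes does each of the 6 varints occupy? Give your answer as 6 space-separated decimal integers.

  byte[0]=0xB2 cont=1 payload=0x32=50: acc |= 50<<0 -> acc=50 shift=7
  byte[1]=0x4A cont=0 payload=0x4A=74: acc |= 74<<7 -> acc=9522 shift=14 [end]
Varint 1: bytes[0:2] = B2 4A -> value 9522 (2 byte(s))
  byte[2]=0xF9 cont=1 payload=0x79=121: acc |= 121<<0 -> acc=121 shift=7
  byte[3]=0x9B cont=1 payload=0x1B=27: acc |= 27<<7 -> acc=3577 shift=14
  byte[4]=0xF8 cont=1 payload=0x78=120: acc |= 120<<14 -> acc=1969657 shift=21
  byte[5]=0x7C cont=0 payload=0x7C=124: acc |= 124<<21 -> acc=262016505 shift=28 [end]
Varint 2: bytes[2:6] = F9 9B F8 7C -> value 262016505 (4 byte(s))
  byte[6]=0x42 cont=0 payload=0x42=66: acc |= 66<<0 -> acc=66 shift=7 [end]
Varint 3: bytes[6:7] = 42 -> value 66 (1 byte(s))
  byte[7]=0xE8 cont=1 payload=0x68=104: acc |= 104<<0 -> acc=104 shift=7
  byte[8]=0x59 cont=0 payload=0x59=89: acc |= 89<<7 -> acc=11496 shift=14 [end]
Varint 4: bytes[7:9] = E8 59 -> value 11496 (2 byte(s))
  byte[9]=0xE5 cont=1 payload=0x65=101: acc |= 101<<0 -> acc=101 shift=7
  byte[10]=0x08 cont=0 payload=0x08=8: acc |= 8<<7 -> acc=1125 shift=14 [end]
Varint 5: bytes[9:11] = E5 08 -> value 1125 (2 byte(s))
  byte[11]=0x83 cont=1 payload=0x03=3: acc |= 3<<0 -> acc=3 shift=7
  byte[12]=0x85 cont=1 payload=0x05=5: acc |= 5<<7 -> acc=643 shift=14
  byte[13]=0x19 cont=0 payload=0x19=25: acc |= 25<<14 -> acc=410243 shift=21 [end]
Varint 6: bytes[11:14] = 83 85 19 -> value 410243 (3 byte(s))

Answer: 2 4 1 2 2 3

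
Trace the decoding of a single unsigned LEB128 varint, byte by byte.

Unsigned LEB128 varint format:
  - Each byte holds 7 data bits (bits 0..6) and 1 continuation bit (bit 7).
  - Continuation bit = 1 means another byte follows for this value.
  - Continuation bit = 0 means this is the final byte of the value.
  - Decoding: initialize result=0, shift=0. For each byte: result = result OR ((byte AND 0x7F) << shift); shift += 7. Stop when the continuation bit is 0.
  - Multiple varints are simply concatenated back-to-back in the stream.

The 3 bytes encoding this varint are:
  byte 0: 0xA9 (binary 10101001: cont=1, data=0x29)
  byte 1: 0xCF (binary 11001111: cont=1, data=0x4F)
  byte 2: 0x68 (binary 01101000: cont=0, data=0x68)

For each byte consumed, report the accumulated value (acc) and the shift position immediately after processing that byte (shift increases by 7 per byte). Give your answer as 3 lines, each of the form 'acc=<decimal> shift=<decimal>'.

byte 0=0xA9: payload=0x29=41, contrib = 41<<0 = 41; acc -> 41, shift -> 7
byte 1=0xCF: payload=0x4F=79, contrib = 79<<7 = 10112; acc -> 10153, shift -> 14
byte 2=0x68: payload=0x68=104, contrib = 104<<14 = 1703936; acc -> 1714089, shift -> 21

Answer: acc=41 shift=7
acc=10153 shift=14
acc=1714089 shift=21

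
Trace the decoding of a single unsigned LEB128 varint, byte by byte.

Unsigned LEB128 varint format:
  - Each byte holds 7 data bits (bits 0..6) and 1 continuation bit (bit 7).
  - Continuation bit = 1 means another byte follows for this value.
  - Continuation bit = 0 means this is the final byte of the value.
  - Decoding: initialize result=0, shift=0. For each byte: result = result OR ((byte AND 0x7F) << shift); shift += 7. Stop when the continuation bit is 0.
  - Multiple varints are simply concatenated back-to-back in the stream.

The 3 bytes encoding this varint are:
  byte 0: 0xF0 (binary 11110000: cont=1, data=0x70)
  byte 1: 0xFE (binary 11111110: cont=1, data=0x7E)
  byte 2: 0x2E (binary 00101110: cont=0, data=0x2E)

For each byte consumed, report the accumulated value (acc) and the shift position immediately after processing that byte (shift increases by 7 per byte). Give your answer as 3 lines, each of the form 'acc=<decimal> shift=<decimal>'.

byte 0=0xF0: payload=0x70=112, contrib = 112<<0 = 112; acc -> 112, shift -> 7
byte 1=0xFE: payload=0x7E=126, contrib = 126<<7 = 16128; acc -> 16240, shift -> 14
byte 2=0x2E: payload=0x2E=46, contrib = 46<<14 = 753664; acc -> 769904, shift -> 21

Answer: acc=112 shift=7
acc=16240 shift=14
acc=769904 shift=21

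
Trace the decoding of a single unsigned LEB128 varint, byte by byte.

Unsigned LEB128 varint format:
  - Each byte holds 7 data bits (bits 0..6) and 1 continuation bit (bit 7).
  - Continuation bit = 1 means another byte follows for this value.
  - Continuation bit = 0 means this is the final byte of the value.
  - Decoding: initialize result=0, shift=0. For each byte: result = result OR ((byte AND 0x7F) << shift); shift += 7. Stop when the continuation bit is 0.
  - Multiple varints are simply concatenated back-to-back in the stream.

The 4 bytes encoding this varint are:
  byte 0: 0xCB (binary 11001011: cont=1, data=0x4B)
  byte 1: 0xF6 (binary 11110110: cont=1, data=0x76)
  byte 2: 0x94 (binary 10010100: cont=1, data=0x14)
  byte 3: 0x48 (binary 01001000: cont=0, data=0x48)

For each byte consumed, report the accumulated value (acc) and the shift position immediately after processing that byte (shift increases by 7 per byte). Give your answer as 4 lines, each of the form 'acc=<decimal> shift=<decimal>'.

Answer: acc=75 shift=7
acc=15179 shift=14
acc=342859 shift=21
acc=151337803 shift=28

Derivation:
byte 0=0xCB: payload=0x4B=75, contrib = 75<<0 = 75; acc -> 75, shift -> 7
byte 1=0xF6: payload=0x76=118, contrib = 118<<7 = 15104; acc -> 15179, shift -> 14
byte 2=0x94: payload=0x14=20, contrib = 20<<14 = 327680; acc -> 342859, shift -> 21
byte 3=0x48: payload=0x48=72, contrib = 72<<21 = 150994944; acc -> 151337803, shift -> 28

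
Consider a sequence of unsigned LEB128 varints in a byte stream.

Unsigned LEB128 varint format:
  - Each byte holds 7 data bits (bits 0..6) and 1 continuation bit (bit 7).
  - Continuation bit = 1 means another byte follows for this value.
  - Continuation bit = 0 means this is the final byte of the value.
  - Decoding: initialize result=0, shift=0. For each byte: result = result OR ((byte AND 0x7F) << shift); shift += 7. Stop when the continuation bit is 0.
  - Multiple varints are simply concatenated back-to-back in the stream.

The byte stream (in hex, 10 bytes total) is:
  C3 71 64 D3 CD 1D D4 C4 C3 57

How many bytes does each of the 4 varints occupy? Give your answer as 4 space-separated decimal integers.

Answer: 2 1 3 4

Derivation:
  byte[0]=0xC3 cont=1 payload=0x43=67: acc |= 67<<0 -> acc=67 shift=7
  byte[1]=0x71 cont=0 payload=0x71=113: acc |= 113<<7 -> acc=14531 shift=14 [end]
Varint 1: bytes[0:2] = C3 71 -> value 14531 (2 byte(s))
  byte[2]=0x64 cont=0 payload=0x64=100: acc |= 100<<0 -> acc=100 shift=7 [end]
Varint 2: bytes[2:3] = 64 -> value 100 (1 byte(s))
  byte[3]=0xD3 cont=1 payload=0x53=83: acc |= 83<<0 -> acc=83 shift=7
  byte[4]=0xCD cont=1 payload=0x4D=77: acc |= 77<<7 -> acc=9939 shift=14
  byte[5]=0x1D cont=0 payload=0x1D=29: acc |= 29<<14 -> acc=485075 shift=21 [end]
Varint 3: bytes[3:6] = D3 CD 1D -> value 485075 (3 byte(s))
  byte[6]=0xD4 cont=1 payload=0x54=84: acc |= 84<<0 -> acc=84 shift=7
  byte[7]=0xC4 cont=1 payload=0x44=68: acc |= 68<<7 -> acc=8788 shift=14
  byte[8]=0xC3 cont=1 payload=0x43=67: acc |= 67<<14 -> acc=1106516 shift=21
  byte[9]=0x57 cont=0 payload=0x57=87: acc |= 87<<21 -> acc=183558740 shift=28 [end]
Varint 4: bytes[6:10] = D4 C4 C3 57 -> value 183558740 (4 byte(s))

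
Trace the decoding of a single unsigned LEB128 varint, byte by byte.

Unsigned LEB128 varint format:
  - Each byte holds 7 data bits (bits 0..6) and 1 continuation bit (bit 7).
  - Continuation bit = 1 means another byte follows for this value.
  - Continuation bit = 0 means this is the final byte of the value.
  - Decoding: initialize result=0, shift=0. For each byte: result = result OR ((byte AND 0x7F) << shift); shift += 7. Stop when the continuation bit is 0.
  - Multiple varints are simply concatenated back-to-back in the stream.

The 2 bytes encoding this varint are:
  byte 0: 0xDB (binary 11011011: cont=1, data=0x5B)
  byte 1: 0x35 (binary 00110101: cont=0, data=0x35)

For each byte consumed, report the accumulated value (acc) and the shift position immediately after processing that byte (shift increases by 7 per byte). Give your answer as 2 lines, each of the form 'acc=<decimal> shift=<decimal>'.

byte 0=0xDB: payload=0x5B=91, contrib = 91<<0 = 91; acc -> 91, shift -> 7
byte 1=0x35: payload=0x35=53, contrib = 53<<7 = 6784; acc -> 6875, shift -> 14

Answer: acc=91 shift=7
acc=6875 shift=14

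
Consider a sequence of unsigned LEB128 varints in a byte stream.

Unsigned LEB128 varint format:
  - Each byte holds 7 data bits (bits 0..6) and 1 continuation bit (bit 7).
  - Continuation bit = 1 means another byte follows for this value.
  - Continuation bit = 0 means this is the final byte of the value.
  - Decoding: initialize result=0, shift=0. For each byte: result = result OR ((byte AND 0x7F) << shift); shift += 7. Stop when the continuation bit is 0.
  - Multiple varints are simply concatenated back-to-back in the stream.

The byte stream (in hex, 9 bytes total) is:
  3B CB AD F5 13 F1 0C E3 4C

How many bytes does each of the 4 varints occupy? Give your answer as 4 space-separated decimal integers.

  byte[0]=0x3B cont=0 payload=0x3B=59: acc |= 59<<0 -> acc=59 shift=7 [end]
Varint 1: bytes[0:1] = 3B -> value 59 (1 byte(s))
  byte[1]=0xCB cont=1 payload=0x4B=75: acc |= 75<<0 -> acc=75 shift=7
  byte[2]=0xAD cont=1 payload=0x2D=45: acc |= 45<<7 -> acc=5835 shift=14
  byte[3]=0xF5 cont=1 payload=0x75=117: acc |= 117<<14 -> acc=1922763 shift=21
  byte[4]=0x13 cont=0 payload=0x13=19: acc |= 19<<21 -> acc=41768651 shift=28 [end]
Varint 2: bytes[1:5] = CB AD F5 13 -> value 41768651 (4 byte(s))
  byte[5]=0xF1 cont=1 payload=0x71=113: acc |= 113<<0 -> acc=113 shift=7
  byte[6]=0x0C cont=0 payload=0x0C=12: acc |= 12<<7 -> acc=1649 shift=14 [end]
Varint 3: bytes[5:7] = F1 0C -> value 1649 (2 byte(s))
  byte[7]=0xE3 cont=1 payload=0x63=99: acc |= 99<<0 -> acc=99 shift=7
  byte[8]=0x4C cont=0 payload=0x4C=76: acc |= 76<<7 -> acc=9827 shift=14 [end]
Varint 4: bytes[7:9] = E3 4C -> value 9827 (2 byte(s))

Answer: 1 4 2 2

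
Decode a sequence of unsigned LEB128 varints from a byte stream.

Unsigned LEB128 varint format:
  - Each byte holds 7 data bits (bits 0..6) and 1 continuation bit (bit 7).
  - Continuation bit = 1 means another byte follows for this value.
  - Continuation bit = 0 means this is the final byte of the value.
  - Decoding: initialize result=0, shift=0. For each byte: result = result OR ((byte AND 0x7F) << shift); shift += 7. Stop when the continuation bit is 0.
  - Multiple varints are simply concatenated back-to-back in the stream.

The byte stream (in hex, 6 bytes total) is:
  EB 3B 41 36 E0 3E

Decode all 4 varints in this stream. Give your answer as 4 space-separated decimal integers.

Answer: 7659 65 54 8032

Derivation:
  byte[0]=0xEB cont=1 payload=0x6B=107: acc |= 107<<0 -> acc=107 shift=7
  byte[1]=0x3B cont=0 payload=0x3B=59: acc |= 59<<7 -> acc=7659 shift=14 [end]
Varint 1: bytes[0:2] = EB 3B -> value 7659 (2 byte(s))
  byte[2]=0x41 cont=0 payload=0x41=65: acc |= 65<<0 -> acc=65 shift=7 [end]
Varint 2: bytes[2:3] = 41 -> value 65 (1 byte(s))
  byte[3]=0x36 cont=0 payload=0x36=54: acc |= 54<<0 -> acc=54 shift=7 [end]
Varint 3: bytes[3:4] = 36 -> value 54 (1 byte(s))
  byte[4]=0xE0 cont=1 payload=0x60=96: acc |= 96<<0 -> acc=96 shift=7
  byte[5]=0x3E cont=0 payload=0x3E=62: acc |= 62<<7 -> acc=8032 shift=14 [end]
Varint 4: bytes[4:6] = E0 3E -> value 8032 (2 byte(s))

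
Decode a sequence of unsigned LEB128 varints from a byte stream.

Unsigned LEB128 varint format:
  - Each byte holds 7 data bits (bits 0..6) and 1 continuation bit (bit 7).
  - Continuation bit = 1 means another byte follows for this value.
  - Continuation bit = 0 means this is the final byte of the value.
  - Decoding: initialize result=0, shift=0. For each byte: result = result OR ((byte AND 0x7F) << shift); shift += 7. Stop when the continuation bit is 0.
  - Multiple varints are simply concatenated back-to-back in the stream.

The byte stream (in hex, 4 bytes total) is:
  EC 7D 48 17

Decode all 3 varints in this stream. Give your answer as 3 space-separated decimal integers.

Answer: 16108 72 23

Derivation:
  byte[0]=0xEC cont=1 payload=0x6C=108: acc |= 108<<0 -> acc=108 shift=7
  byte[1]=0x7D cont=0 payload=0x7D=125: acc |= 125<<7 -> acc=16108 shift=14 [end]
Varint 1: bytes[0:2] = EC 7D -> value 16108 (2 byte(s))
  byte[2]=0x48 cont=0 payload=0x48=72: acc |= 72<<0 -> acc=72 shift=7 [end]
Varint 2: bytes[2:3] = 48 -> value 72 (1 byte(s))
  byte[3]=0x17 cont=0 payload=0x17=23: acc |= 23<<0 -> acc=23 shift=7 [end]
Varint 3: bytes[3:4] = 17 -> value 23 (1 byte(s))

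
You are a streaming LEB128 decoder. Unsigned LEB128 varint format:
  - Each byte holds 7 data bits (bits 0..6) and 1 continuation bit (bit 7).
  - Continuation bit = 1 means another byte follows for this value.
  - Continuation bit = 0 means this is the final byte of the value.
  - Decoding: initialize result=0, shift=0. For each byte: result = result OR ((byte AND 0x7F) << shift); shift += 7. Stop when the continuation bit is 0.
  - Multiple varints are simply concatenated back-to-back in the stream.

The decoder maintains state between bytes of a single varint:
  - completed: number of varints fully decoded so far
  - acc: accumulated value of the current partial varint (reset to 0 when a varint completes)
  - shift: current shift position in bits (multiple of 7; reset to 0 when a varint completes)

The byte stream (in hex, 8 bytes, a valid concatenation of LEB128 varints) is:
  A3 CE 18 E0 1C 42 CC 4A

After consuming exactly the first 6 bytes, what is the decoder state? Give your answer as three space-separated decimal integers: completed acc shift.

byte[0]=0xA3 cont=1 payload=0x23: acc |= 35<<0 -> completed=0 acc=35 shift=7
byte[1]=0xCE cont=1 payload=0x4E: acc |= 78<<7 -> completed=0 acc=10019 shift=14
byte[2]=0x18 cont=0 payload=0x18: varint #1 complete (value=403235); reset -> completed=1 acc=0 shift=0
byte[3]=0xE0 cont=1 payload=0x60: acc |= 96<<0 -> completed=1 acc=96 shift=7
byte[4]=0x1C cont=0 payload=0x1C: varint #2 complete (value=3680); reset -> completed=2 acc=0 shift=0
byte[5]=0x42 cont=0 payload=0x42: varint #3 complete (value=66); reset -> completed=3 acc=0 shift=0

Answer: 3 0 0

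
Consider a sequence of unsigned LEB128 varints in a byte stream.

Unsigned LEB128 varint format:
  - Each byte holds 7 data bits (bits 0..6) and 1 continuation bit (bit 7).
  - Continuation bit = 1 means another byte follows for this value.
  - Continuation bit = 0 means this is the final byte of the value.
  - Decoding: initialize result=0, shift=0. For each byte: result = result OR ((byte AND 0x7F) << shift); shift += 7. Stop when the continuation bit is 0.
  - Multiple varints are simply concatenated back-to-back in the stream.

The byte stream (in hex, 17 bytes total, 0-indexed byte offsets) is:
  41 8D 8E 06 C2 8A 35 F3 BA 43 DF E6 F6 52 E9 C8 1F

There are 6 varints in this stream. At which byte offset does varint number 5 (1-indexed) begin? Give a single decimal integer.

Answer: 10

Derivation:
  byte[0]=0x41 cont=0 payload=0x41=65: acc |= 65<<0 -> acc=65 shift=7 [end]
Varint 1: bytes[0:1] = 41 -> value 65 (1 byte(s))
  byte[1]=0x8D cont=1 payload=0x0D=13: acc |= 13<<0 -> acc=13 shift=7
  byte[2]=0x8E cont=1 payload=0x0E=14: acc |= 14<<7 -> acc=1805 shift=14
  byte[3]=0x06 cont=0 payload=0x06=6: acc |= 6<<14 -> acc=100109 shift=21 [end]
Varint 2: bytes[1:4] = 8D 8E 06 -> value 100109 (3 byte(s))
  byte[4]=0xC2 cont=1 payload=0x42=66: acc |= 66<<0 -> acc=66 shift=7
  byte[5]=0x8A cont=1 payload=0x0A=10: acc |= 10<<7 -> acc=1346 shift=14
  byte[6]=0x35 cont=0 payload=0x35=53: acc |= 53<<14 -> acc=869698 shift=21 [end]
Varint 3: bytes[4:7] = C2 8A 35 -> value 869698 (3 byte(s))
  byte[7]=0xF3 cont=1 payload=0x73=115: acc |= 115<<0 -> acc=115 shift=7
  byte[8]=0xBA cont=1 payload=0x3A=58: acc |= 58<<7 -> acc=7539 shift=14
  byte[9]=0x43 cont=0 payload=0x43=67: acc |= 67<<14 -> acc=1105267 shift=21 [end]
Varint 4: bytes[7:10] = F3 BA 43 -> value 1105267 (3 byte(s))
  byte[10]=0xDF cont=1 payload=0x5F=95: acc |= 95<<0 -> acc=95 shift=7
  byte[11]=0xE6 cont=1 payload=0x66=102: acc |= 102<<7 -> acc=13151 shift=14
  byte[12]=0xF6 cont=1 payload=0x76=118: acc |= 118<<14 -> acc=1946463 shift=21
  byte[13]=0x52 cont=0 payload=0x52=82: acc |= 82<<21 -> acc=173912927 shift=28 [end]
Varint 5: bytes[10:14] = DF E6 F6 52 -> value 173912927 (4 byte(s))
  byte[14]=0xE9 cont=1 payload=0x69=105: acc |= 105<<0 -> acc=105 shift=7
  byte[15]=0xC8 cont=1 payload=0x48=72: acc |= 72<<7 -> acc=9321 shift=14
  byte[16]=0x1F cont=0 payload=0x1F=31: acc |= 31<<14 -> acc=517225 shift=21 [end]
Varint 6: bytes[14:17] = E9 C8 1F -> value 517225 (3 byte(s))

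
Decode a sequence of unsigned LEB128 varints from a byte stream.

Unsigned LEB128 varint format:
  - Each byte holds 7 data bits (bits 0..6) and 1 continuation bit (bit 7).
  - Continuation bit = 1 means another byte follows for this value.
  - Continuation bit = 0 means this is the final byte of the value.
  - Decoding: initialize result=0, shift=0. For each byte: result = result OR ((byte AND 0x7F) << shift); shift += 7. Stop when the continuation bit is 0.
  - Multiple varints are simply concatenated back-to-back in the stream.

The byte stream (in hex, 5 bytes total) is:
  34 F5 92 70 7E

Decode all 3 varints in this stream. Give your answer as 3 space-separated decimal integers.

  byte[0]=0x34 cont=0 payload=0x34=52: acc |= 52<<0 -> acc=52 shift=7 [end]
Varint 1: bytes[0:1] = 34 -> value 52 (1 byte(s))
  byte[1]=0xF5 cont=1 payload=0x75=117: acc |= 117<<0 -> acc=117 shift=7
  byte[2]=0x92 cont=1 payload=0x12=18: acc |= 18<<7 -> acc=2421 shift=14
  byte[3]=0x70 cont=0 payload=0x70=112: acc |= 112<<14 -> acc=1837429 shift=21 [end]
Varint 2: bytes[1:4] = F5 92 70 -> value 1837429 (3 byte(s))
  byte[4]=0x7E cont=0 payload=0x7E=126: acc |= 126<<0 -> acc=126 shift=7 [end]
Varint 3: bytes[4:5] = 7E -> value 126 (1 byte(s))

Answer: 52 1837429 126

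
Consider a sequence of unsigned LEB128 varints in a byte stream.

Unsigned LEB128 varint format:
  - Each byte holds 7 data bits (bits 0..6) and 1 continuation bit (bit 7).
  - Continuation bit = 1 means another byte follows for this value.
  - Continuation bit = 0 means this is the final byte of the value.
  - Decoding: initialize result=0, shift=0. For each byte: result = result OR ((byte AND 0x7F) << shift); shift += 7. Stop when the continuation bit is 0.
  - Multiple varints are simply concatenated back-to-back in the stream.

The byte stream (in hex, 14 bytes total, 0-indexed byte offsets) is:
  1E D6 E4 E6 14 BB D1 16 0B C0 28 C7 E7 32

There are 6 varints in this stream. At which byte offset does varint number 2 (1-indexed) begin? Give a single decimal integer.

  byte[0]=0x1E cont=0 payload=0x1E=30: acc |= 30<<0 -> acc=30 shift=7 [end]
Varint 1: bytes[0:1] = 1E -> value 30 (1 byte(s))
  byte[1]=0xD6 cont=1 payload=0x56=86: acc |= 86<<0 -> acc=86 shift=7
  byte[2]=0xE4 cont=1 payload=0x64=100: acc |= 100<<7 -> acc=12886 shift=14
  byte[3]=0xE6 cont=1 payload=0x66=102: acc |= 102<<14 -> acc=1684054 shift=21
  byte[4]=0x14 cont=0 payload=0x14=20: acc |= 20<<21 -> acc=43627094 shift=28 [end]
Varint 2: bytes[1:5] = D6 E4 E6 14 -> value 43627094 (4 byte(s))
  byte[5]=0xBB cont=1 payload=0x3B=59: acc |= 59<<0 -> acc=59 shift=7
  byte[6]=0xD1 cont=1 payload=0x51=81: acc |= 81<<7 -> acc=10427 shift=14
  byte[7]=0x16 cont=0 payload=0x16=22: acc |= 22<<14 -> acc=370875 shift=21 [end]
Varint 3: bytes[5:8] = BB D1 16 -> value 370875 (3 byte(s))
  byte[8]=0x0B cont=0 payload=0x0B=11: acc |= 11<<0 -> acc=11 shift=7 [end]
Varint 4: bytes[8:9] = 0B -> value 11 (1 byte(s))
  byte[9]=0xC0 cont=1 payload=0x40=64: acc |= 64<<0 -> acc=64 shift=7
  byte[10]=0x28 cont=0 payload=0x28=40: acc |= 40<<7 -> acc=5184 shift=14 [end]
Varint 5: bytes[9:11] = C0 28 -> value 5184 (2 byte(s))
  byte[11]=0xC7 cont=1 payload=0x47=71: acc |= 71<<0 -> acc=71 shift=7
  byte[12]=0xE7 cont=1 payload=0x67=103: acc |= 103<<7 -> acc=13255 shift=14
  byte[13]=0x32 cont=0 payload=0x32=50: acc |= 50<<14 -> acc=832455 shift=21 [end]
Varint 6: bytes[11:14] = C7 E7 32 -> value 832455 (3 byte(s))

Answer: 1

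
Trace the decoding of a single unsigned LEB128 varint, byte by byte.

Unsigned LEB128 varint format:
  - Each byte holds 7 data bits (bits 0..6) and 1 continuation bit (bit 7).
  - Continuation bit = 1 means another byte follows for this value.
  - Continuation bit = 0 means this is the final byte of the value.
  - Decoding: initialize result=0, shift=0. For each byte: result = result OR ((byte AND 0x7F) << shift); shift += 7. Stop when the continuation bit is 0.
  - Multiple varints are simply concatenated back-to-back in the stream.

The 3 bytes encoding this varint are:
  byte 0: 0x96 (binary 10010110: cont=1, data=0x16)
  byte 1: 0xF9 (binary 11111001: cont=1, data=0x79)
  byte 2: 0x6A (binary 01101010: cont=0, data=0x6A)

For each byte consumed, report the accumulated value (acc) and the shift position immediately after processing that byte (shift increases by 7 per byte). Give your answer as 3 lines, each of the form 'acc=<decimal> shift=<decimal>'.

byte 0=0x96: payload=0x16=22, contrib = 22<<0 = 22; acc -> 22, shift -> 7
byte 1=0xF9: payload=0x79=121, contrib = 121<<7 = 15488; acc -> 15510, shift -> 14
byte 2=0x6A: payload=0x6A=106, contrib = 106<<14 = 1736704; acc -> 1752214, shift -> 21

Answer: acc=22 shift=7
acc=15510 shift=14
acc=1752214 shift=21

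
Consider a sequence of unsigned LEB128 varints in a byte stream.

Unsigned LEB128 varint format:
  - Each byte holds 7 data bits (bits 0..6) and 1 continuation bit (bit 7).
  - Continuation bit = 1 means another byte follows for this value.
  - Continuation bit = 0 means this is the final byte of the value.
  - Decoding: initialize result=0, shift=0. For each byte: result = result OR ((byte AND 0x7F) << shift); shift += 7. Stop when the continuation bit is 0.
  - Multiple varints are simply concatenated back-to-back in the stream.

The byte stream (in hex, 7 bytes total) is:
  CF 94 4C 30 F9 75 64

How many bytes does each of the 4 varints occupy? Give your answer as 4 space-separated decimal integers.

Answer: 3 1 2 1

Derivation:
  byte[0]=0xCF cont=1 payload=0x4F=79: acc |= 79<<0 -> acc=79 shift=7
  byte[1]=0x94 cont=1 payload=0x14=20: acc |= 20<<7 -> acc=2639 shift=14
  byte[2]=0x4C cont=0 payload=0x4C=76: acc |= 76<<14 -> acc=1247823 shift=21 [end]
Varint 1: bytes[0:3] = CF 94 4C -> value 1247823 (3 byte(s))
  byte[3]=0x30 cont=0 payload=0x30=48: acc |= 48<<0 -> acc=48 shift=7 [end]
Varint 2: bytes[3:4] = 30 -> value 48 (1 byte(s))
  byte[4]=0xF9 cont=1 payload=0x79=121: acc |= 121<<0 -> acc=121 shift=7
  byte[5]=0x75 cont=0 payload=0x75=117: acc |= 117<<7 -> acc=15097 shift=14 [end]
Varint 3: bytes[4:6] = F9 75 -> value 15097 (2 byte(s))
  byte[6]=0x64 cont=0 payload=0x64=100: acc |= 100<<0 -> acc=100 shift=7 [end]
Varint 4: bytes[6:7] = 64 -> value 100 (1 byte(s))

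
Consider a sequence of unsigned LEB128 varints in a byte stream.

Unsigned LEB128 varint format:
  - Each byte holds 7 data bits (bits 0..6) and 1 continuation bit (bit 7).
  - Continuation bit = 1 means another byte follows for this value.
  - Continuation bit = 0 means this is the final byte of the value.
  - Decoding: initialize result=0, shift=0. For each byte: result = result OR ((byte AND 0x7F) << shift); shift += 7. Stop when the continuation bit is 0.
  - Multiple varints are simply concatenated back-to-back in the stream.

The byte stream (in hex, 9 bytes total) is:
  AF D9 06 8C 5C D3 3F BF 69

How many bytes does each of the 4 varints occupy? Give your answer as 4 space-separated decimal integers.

Answer: 3 2 2 2

Derivation:
  byte[0]=0xAF cont=1 payload=0x2F=47: acc |= 47<<0 -> acc=47 shift=7
  byte[1]=0xD9 cont=1 payload=0x59=89: acc |= 89<<7 -> acc=11439 shift=14
  byte[2]=0x06 cont=0 payload=0x06=6: acc |= 6<<14 -> acc=109743 shift=21 [end]
Varint 1: bytes[0:3] = AF D9 06 -> value 109743 (3 byte(s))
  byte[3]=0x8C cont=1 payload=0x0C=12: acc |= 12<<0 -> acc=12 shift=7
  byte[4]=0x5C cont=0 payload=0x5C=92: acc |= 92<<7 -> acc=11788 shift=14 [end]
Varint 2: bytes[3:5] = 8C 5C -> value 11788 (2 byte(s))
  byte[5]=0xD3 cont=1 payload=0x53=83: acc |= 83<<0 -> acc=83 shift=7
  byte[6]=0x3F cont=0 payload=0x3F=63: acc |= 63<<7 -> acc=8147 shift=14 [end]
Varint 3: bytes[5:7] = D3 3F -> value 8147 (2 byte(s))
  byte[7]=0xBF cont=1 payload=0x3F=63: acc |= 63<<0 -> acc=63 shift=7
  byte[8]=0x69 cont=0 payload=0x69=105: acc |= 105<<7 -> acc=13503 shift=14 [end]
Varint 4: bytes[7:9] = BF 69 -> value 13503 (2 byte(s))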